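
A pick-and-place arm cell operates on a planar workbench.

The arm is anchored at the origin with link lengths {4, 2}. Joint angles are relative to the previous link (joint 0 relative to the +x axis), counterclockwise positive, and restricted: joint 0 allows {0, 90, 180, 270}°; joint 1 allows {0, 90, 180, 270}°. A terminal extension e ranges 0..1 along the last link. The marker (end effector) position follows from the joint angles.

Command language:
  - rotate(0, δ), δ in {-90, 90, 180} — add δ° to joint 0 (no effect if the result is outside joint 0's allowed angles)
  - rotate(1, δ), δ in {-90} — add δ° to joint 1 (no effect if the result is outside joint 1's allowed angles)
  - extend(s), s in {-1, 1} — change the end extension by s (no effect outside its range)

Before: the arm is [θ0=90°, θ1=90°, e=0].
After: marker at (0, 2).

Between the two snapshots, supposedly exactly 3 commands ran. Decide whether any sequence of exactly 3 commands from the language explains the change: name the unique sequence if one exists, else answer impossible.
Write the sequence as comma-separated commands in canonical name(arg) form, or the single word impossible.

rotate(1, -90), rotate(1, -90), rotate(1, -90)

from: [θ0=90°, θ1=90°, e=0]
1. rotate(1, -90) → [θ0=90°, θ1=0°, e=0]
2. rotate(1, -90) → [θ0=90°, θ1=270°, e=0]
3. rotate(1, -90) → [θ0=90°, θ1=180°, e=0]
all 216 alternatives checked — unique.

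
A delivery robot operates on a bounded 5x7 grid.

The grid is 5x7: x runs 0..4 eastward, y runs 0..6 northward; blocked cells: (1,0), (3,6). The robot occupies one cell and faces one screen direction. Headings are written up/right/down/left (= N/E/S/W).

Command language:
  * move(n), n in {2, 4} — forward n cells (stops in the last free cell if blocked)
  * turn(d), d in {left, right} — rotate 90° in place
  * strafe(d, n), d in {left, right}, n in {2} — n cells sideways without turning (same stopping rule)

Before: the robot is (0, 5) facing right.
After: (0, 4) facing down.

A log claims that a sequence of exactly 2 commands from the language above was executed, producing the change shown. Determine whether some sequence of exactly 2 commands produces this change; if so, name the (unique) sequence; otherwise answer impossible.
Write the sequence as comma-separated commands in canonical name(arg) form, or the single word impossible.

impossible

every 2-command combo misses the target.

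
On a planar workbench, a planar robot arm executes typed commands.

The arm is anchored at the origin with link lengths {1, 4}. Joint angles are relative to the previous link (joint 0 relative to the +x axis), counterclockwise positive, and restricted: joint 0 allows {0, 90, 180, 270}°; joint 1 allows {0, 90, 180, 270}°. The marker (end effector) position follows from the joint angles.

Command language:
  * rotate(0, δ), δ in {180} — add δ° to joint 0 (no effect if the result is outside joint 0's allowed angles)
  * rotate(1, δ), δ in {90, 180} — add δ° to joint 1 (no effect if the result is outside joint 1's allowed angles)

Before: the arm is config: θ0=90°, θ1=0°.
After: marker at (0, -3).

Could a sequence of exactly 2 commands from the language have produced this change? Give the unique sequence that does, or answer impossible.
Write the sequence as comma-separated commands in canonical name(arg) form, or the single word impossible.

rotate(1, 90), rotate(1, 90)

start: config: θ0=90°, θ1=0°
t=1 rotate(1, 90) ⇒ config: θ0=90°, θ1=90°
t=2 rotate(1, 90) ⇒ config: θ0=90°, θ1=180°
all 9 alternatives checked — unique.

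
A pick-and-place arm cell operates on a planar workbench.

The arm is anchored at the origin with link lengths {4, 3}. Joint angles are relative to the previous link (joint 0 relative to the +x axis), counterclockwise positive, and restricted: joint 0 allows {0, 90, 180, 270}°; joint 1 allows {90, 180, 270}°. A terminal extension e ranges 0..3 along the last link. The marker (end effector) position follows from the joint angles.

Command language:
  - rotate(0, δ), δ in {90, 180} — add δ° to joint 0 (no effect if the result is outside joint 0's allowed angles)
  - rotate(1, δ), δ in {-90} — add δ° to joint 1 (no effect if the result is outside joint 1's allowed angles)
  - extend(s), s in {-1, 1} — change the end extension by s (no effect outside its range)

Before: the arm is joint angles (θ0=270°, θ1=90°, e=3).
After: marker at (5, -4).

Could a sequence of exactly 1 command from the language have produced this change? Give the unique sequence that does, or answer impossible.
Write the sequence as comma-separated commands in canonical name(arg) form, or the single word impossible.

extend(-1)

t0: joint angles (θ0=270°, θ1=90°, e=3)
t=1 extend(-1) ⇒ joint angles (θ0=270°, θ1=90°, e=2)
all 5 alternatives checked — unique.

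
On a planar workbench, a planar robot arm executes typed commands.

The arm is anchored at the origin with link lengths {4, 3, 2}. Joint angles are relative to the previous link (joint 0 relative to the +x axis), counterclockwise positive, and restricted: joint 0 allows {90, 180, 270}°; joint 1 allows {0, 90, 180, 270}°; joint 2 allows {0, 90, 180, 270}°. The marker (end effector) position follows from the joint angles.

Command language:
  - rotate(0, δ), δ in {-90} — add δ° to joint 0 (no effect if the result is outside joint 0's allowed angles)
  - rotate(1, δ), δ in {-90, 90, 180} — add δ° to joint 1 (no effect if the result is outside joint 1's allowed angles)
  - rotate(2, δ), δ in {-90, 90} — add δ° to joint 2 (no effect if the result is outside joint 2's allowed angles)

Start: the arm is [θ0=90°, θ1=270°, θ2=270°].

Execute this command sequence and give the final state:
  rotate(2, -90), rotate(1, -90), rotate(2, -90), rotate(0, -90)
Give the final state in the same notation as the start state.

from: [θ0=90°, θ1=270°, θ2=270°]
[1] after rotate(2, -90): [θ0=90°, θ1=270°, θ2=180°]
[2] after rotate(1, -90): [θ0=90°, θ1=180°, θ2=180°]
[3] after rotate(2, -90): [θ0=90°, θ1=180°, θ2=90°]
[4] after rotate(0, -90): [θ0=90°, θ1=180°, θ2=90°]

[θ0=90°, θ1=180°, θ2=90°]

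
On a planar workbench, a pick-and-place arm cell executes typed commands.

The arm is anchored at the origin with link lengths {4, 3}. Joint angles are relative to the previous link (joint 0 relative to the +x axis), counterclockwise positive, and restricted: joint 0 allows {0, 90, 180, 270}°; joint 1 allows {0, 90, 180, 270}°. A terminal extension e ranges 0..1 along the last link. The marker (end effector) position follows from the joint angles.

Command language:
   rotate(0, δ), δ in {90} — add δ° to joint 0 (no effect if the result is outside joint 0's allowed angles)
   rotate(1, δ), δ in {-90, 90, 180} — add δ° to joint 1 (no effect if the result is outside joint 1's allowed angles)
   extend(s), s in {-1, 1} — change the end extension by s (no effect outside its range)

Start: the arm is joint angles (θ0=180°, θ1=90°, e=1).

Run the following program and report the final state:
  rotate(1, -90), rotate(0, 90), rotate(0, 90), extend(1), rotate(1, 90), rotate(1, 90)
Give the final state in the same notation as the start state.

start: joint angles (θ0=180°, θ1=90°, e=1)
1. rotate(1, -90) → joint angles (θ0=180°, θ1=0°, e=1)
2. rotate(0, 90) → joint angles (θ0=270°, θ1=0°, e=1)
3. rotate(0, 90) → joint angles (θ0=0°, θ1=0°, e=1)
4. extend(1) → joint angles (θ0=0°, θ1=0°, e=1)
5. rotate(1, 90) → joint angles (θ0=0°, θ1=90°, e=1)
6. rotate(1, 90) → joint angles (θ0=0°, θ1=180°, e=1)

joint angles (θ0=0°, θ1=180°, e=1)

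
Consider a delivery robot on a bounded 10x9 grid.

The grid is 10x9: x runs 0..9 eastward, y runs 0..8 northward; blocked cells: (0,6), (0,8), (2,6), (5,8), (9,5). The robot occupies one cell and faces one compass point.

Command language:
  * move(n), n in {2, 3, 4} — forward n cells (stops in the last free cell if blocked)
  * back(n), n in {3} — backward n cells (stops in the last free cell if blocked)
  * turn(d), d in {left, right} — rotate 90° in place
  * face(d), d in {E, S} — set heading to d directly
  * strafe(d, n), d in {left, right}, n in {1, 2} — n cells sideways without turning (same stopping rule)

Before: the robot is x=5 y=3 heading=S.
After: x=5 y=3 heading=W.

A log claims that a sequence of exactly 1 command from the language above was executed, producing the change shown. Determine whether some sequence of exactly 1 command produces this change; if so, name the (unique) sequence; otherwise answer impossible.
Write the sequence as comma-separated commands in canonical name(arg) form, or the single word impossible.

turn(right)

key: parked at (5,3) the whole time — nothing moves the robot
from: x=5 y=3 heading=S
[1] after turn(right): x=5 y=3 heading=W
all 12 alternatives checked — unique.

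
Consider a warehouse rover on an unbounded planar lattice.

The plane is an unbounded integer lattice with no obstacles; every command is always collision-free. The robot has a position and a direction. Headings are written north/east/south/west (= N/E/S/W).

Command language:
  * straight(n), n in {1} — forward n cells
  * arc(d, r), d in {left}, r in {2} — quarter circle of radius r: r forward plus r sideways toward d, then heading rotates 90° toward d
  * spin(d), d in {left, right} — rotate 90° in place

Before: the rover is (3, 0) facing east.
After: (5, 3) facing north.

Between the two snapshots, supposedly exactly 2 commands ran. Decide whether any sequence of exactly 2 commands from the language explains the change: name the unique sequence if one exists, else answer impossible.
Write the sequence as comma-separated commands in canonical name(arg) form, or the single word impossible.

key: position moved to (5,3) AND the heading swung to N — translation plus rotation needed
begin: (3, 0) facing east
step 1 (arc(left, 2)): (5, 2) facing north
step 2 (straight(1)): (5, 3) facing north
no other 2-command option fits: unique.

arc(left, 2), straight(1)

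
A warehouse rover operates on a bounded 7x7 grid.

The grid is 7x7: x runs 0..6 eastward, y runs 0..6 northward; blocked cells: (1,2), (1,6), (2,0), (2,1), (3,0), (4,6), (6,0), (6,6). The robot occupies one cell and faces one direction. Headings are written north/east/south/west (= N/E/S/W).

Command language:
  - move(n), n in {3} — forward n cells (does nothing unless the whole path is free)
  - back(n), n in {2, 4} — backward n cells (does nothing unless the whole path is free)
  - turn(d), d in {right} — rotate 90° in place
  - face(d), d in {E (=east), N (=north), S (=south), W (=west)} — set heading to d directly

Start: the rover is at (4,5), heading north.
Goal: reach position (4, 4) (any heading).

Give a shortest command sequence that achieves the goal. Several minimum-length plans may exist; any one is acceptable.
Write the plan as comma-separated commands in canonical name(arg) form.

back(4), move(3)

t0: at (4,5), heading north
1. back(4) → at (4,1), heading north
2. move(3) → at (4,4), heading north
shorter routes all fall short; 2 is best.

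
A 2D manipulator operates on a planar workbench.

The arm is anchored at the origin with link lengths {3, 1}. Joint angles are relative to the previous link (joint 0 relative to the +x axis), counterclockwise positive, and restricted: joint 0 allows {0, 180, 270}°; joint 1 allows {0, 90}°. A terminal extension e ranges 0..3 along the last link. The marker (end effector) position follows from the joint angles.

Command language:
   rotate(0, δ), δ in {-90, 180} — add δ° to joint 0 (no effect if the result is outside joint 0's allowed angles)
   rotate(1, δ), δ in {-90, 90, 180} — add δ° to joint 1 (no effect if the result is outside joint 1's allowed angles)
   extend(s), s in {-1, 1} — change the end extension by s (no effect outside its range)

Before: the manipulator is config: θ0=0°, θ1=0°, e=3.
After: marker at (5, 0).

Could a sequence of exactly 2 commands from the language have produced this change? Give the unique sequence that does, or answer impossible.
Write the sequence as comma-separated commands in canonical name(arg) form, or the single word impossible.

t0: config: θ0=0°, θ1=0°, e=3
[1] after extend(-1): config: θ0=0°, θ1=0°, e=2
[2] after extend(-1): config: θ0=0°, θ1=0°, e=1
no rival 2-sequence matches.

extend(-1), extend(-1)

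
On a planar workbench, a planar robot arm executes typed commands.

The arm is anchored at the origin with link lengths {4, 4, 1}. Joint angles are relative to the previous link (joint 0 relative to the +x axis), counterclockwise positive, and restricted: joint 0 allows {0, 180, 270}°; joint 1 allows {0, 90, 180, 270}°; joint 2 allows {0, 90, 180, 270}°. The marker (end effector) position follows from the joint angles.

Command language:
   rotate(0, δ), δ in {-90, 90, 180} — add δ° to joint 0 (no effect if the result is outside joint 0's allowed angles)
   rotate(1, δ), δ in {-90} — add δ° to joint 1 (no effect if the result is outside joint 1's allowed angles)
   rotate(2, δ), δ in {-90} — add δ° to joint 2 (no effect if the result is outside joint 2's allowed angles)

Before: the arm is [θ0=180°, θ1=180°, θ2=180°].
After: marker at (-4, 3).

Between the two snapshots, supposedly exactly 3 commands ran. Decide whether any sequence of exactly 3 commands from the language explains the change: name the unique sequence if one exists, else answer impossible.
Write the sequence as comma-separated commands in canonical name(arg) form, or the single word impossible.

rotate(1, -90), rotate(1, -90), rotate(1, -90)

initial: [θ0=180°, θ1=180°, θ2=180°]
t=1 rotate(1, -90) ⇒ [θ0=180°, θ1=90°, θ2=180°]
t=2 rotate(1, -90) ⇒ [θ0=180°, θ1=0°, θ2=180°]
t=3 rotate(1, -90) ⇒ [θ0=180°, θ1=270°, θ2=180°]
all 125 alternatives checked — unique.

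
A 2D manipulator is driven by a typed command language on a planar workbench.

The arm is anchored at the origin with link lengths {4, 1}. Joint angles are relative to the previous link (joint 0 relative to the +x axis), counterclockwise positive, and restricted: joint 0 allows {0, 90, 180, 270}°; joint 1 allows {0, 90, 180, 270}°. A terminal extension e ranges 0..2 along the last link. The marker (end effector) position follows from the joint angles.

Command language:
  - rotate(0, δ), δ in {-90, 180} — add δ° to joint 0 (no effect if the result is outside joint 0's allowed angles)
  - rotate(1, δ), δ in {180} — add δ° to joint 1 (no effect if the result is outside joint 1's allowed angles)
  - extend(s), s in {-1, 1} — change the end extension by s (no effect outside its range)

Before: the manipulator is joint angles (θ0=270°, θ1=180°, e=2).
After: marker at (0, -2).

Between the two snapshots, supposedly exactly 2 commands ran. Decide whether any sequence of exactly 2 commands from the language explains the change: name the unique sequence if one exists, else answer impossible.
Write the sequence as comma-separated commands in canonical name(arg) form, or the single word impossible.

extend(1), extend(-1)

key: order matters: swapping extend(1) and extend(-1) lands elsewhere
from: joint angles (θ0=270°, θ1=180°, e=2)
step 1 (extend(1)): joint angles (θ0=270°, θ1=180°, e=2)
step 2 (extend(-1)): joint angles (θ0=270°, θ1=180°, e=1)
no rival 2-sequence matches.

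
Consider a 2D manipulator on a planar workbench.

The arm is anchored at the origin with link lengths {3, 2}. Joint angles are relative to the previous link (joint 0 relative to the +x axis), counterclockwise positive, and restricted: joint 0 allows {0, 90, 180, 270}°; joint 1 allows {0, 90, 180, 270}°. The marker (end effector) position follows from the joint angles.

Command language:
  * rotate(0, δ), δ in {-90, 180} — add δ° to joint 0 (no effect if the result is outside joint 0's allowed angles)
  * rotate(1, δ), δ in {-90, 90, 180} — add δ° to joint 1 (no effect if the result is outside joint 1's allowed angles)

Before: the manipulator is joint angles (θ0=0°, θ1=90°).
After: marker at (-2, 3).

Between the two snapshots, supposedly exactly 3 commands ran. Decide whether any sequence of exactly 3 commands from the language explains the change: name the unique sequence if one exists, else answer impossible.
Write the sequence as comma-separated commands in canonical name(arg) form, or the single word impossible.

rotate(0, -90), rotate(0, -90), rotate(0, -90)

initial: joint angles (θ0=0°, θ1=90°)
1. rotate(0, -90) → joint angles (θ0=270°, θ1=90°)
2. rotate(0, -90) → joint angles (θ0=180°, θ1=90°)
3. rotate(0, -90) → joint angles (θ0=90°, θ1=90°)
all 125 alternatives checked — unique.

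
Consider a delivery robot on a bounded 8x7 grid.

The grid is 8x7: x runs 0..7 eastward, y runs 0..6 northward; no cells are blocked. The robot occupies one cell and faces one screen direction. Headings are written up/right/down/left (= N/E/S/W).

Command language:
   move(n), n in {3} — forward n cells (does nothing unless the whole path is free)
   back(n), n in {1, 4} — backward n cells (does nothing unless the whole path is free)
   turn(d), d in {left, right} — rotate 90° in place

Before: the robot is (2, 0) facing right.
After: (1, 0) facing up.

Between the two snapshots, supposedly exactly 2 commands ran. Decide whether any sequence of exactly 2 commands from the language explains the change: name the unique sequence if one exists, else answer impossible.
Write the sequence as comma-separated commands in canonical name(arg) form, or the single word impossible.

back(1), turn(left)

key: cell and facing (now N) both changed — the 2 commands mix motion and turning
t0: (2, 0) facing right
1. back(1) → (1, 0) facing right
2. turn(left) → (1, 0) facing up
no rival 2-sequence matches.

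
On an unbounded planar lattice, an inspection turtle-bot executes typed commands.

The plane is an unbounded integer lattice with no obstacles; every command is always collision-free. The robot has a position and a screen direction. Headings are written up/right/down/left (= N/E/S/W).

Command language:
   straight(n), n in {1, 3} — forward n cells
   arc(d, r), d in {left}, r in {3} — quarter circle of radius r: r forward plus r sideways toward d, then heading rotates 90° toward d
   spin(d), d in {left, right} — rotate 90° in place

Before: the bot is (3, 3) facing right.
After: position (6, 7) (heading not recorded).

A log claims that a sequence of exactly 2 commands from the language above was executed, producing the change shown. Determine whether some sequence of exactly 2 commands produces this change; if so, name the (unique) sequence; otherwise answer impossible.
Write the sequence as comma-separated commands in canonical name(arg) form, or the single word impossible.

key: running straight(1) before arc(left, 3) would end elsewhere — order is forced
begin: (3, 3) facing right
step 1 (arc(left, 3)): (6, 6) facing up
step 2 (straight(1)): (6, 7) facing up
uniquely the one of 25 2-step routes that fits.

arc(left, 3), straight(1)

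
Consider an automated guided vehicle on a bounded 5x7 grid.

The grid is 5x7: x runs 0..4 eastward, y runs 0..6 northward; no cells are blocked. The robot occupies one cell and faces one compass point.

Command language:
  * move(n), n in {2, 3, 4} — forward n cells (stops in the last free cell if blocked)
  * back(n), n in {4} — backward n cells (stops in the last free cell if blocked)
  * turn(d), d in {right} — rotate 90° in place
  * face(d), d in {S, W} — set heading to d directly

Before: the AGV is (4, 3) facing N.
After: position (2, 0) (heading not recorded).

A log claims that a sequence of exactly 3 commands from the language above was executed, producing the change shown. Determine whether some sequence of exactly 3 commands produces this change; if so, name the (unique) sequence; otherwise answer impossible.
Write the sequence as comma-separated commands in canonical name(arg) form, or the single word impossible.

back(4), face(W), move(2)

key: order matters: swapping back(4) and move(2) lands elsewhere
begin: (4, 3) facing N
1. back(4) → (4, 0) facing N
2. face(W) → (4, 0) facing W
3. move(2) → (2, 0) facing W
uniquely the one of 343 3-step routes that fits.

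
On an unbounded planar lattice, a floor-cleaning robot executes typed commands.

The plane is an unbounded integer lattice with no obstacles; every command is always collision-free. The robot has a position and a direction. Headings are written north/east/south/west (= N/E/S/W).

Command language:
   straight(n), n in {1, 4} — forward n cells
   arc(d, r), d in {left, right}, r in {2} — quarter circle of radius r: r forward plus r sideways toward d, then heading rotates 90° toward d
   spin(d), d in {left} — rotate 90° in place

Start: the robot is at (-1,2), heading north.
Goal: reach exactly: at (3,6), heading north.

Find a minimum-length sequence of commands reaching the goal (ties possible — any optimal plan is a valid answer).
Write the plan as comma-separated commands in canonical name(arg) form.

arc(right, 2), arc(left, 2)

t0: at (-1,2), heading north
[1] after arc(right, 2): at (1,4), heading east
[2] after arc(left, 2): at (3,6), heading north
no 1-step plan works, so 2 is optimal.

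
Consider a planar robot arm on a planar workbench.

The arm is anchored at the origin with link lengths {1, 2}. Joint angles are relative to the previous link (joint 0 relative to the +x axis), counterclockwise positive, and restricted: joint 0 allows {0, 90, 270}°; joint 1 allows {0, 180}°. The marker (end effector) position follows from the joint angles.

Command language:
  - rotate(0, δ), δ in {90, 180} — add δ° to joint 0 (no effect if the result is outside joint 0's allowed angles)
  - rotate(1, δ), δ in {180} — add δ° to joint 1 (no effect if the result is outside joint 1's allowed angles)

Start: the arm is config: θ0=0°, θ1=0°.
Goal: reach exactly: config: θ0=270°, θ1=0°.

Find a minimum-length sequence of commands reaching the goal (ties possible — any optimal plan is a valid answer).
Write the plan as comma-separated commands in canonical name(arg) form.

rotate(0, 90), rotate(0, 180)

from: config: θ0=0°, θ1=0°
1. rotate(0, 90) → config: θ0=90°, θ1=0°
2. rotate(0, 180) → config: θ0=270°, θ1=0°
shorter routes all fall short; 2 is best.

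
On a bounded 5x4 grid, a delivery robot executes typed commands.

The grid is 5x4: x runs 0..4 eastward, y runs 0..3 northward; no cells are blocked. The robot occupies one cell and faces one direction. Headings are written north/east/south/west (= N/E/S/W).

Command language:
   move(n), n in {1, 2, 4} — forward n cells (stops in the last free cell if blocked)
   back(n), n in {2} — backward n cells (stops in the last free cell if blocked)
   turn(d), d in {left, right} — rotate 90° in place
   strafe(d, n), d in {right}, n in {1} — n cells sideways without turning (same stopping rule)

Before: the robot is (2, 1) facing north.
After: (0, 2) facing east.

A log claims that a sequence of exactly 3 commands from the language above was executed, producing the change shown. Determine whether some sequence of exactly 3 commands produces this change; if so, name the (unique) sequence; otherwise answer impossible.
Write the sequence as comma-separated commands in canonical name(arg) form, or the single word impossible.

key: cell and facing (now E) both changed — the 3 commands mix motion and turning
t0: (2, 1) facing north
t=1 move(1) ⇒ (2, 2) facing north
t=2 turn(right) ⇒ (2, 2) facing east
t=3 back(2) ⇒ (0, 2) facing east
no rival 3-sequence matches.

move(1), turn(right), back(2)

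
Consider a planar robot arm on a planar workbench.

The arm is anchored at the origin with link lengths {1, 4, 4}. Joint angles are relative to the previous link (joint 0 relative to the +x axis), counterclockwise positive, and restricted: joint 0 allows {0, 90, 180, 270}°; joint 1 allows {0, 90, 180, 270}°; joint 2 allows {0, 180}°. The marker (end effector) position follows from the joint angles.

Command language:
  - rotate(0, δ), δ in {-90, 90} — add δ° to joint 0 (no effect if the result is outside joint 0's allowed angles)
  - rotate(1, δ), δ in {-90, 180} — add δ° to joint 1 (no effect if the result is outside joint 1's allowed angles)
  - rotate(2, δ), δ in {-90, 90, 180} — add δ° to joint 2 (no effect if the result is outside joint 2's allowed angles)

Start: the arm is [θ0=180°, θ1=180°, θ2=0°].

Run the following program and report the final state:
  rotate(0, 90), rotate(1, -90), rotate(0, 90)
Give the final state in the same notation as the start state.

[θ0=0°, θ1=90°, θ2=0°]

start: [θ0=180°, θ1=180°, θ2=0°]
step 1 (rotate(0, 90)): [θ0=270°, θ1=180°, θ2=0°]
step 2 (rotate(1, -90)): [θ0=270°, θ1=90°, θ2=0°]
step 3 (rotate(0, 90)): [θ0=0°, θ1=90°, θ2=0°]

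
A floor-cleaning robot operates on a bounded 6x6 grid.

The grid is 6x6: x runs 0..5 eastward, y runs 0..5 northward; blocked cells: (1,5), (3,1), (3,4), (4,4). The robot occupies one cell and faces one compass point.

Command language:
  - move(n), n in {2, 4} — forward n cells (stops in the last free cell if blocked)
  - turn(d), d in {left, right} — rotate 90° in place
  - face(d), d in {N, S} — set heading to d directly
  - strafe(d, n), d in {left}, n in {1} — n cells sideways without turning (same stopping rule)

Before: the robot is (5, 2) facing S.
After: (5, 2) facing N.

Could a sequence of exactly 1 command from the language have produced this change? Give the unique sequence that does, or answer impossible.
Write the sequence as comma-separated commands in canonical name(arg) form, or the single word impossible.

face(N)

key: (5,2) unchanged — the single command moves nothing
from: (5, 2) facing S
t=1 face(N) ⇒ (5, 2) facing N
no rival 1-sequence matches.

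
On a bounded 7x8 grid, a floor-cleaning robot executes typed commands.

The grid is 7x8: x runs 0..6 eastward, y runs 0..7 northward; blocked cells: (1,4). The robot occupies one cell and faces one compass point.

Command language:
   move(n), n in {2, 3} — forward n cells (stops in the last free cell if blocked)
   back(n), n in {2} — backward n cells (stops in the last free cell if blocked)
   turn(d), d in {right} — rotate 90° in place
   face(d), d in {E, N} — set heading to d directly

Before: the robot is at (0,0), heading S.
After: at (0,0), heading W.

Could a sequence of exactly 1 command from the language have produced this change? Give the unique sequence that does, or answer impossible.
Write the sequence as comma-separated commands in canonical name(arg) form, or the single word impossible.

turn(right)

key: (0,0) unchanged — the single command moves nothing
initial: at (0,0), heading S
step 1 (turn(right)): at (0,0), heading W
uniquely the one of 6 1-step routes that fits.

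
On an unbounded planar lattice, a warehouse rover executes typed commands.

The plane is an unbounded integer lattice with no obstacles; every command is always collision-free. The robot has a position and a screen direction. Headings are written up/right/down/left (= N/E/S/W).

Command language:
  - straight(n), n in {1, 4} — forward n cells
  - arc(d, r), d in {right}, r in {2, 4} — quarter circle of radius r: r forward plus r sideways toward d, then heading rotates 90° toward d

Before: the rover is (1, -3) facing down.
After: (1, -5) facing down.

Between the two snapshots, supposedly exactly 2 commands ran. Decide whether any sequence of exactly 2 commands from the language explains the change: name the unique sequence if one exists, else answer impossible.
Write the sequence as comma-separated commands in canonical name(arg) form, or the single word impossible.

key: heading stays S — no command in the sequence turns
initial: (1, -3) facing down
1. straight(1) → (1, -4) facing down
2. straight(1) → (1, -5) facing down
uniquely the one of 16 2-step routes that fits.

straight(1), straight(1)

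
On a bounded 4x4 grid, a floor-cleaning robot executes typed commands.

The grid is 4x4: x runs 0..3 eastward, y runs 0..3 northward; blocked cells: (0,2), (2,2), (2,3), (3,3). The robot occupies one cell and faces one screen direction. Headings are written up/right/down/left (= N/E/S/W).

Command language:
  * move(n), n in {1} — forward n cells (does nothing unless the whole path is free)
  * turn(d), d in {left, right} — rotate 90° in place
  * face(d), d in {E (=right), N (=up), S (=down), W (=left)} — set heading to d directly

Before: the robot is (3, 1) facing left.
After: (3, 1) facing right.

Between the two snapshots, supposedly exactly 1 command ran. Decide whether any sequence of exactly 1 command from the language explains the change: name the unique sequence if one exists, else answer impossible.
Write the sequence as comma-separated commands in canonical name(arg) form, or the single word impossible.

face(E)

key: (3,1) unchanged — the single command moves nothing
from: (3, 1) facing left
[1] after face(E): (3, 1) facing right
no rival 1-sequence matches.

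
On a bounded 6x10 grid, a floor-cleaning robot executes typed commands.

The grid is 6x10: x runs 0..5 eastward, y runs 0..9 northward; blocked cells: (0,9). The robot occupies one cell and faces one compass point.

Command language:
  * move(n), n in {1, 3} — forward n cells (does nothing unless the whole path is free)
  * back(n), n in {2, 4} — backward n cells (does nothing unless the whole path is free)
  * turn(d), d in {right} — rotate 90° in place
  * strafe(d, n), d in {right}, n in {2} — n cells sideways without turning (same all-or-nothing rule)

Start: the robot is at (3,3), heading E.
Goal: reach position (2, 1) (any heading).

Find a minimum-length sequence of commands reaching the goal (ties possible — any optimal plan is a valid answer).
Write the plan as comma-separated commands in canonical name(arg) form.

back(2), move(1), strafe(right, 2)

t0: at (3,3), heading E
[1] after back(2): at (1,3), heading E
[2] after move(1): at (2,3), heading E
[3] after strafe(right, 2): at (2,1), heading E
minimal: 3 command(s), checked below 3.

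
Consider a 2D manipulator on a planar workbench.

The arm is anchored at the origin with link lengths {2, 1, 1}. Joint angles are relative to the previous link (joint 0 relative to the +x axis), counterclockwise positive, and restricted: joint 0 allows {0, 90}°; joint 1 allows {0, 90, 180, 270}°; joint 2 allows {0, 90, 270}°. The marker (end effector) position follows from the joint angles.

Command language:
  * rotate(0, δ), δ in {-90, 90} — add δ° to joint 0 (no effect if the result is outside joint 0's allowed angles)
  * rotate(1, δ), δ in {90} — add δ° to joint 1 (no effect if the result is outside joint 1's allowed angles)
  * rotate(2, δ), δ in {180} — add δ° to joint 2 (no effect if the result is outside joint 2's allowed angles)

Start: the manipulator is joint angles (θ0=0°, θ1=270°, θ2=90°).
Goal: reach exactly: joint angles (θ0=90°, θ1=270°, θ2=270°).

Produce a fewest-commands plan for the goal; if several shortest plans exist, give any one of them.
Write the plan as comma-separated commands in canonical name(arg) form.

initial: joint angles (θ0=0°, θ1=270°, θ2=90°)
step 1 (rotate(0, 90)): joint angles (θ0=90°, θ1=270°, θ2=90°)
step 2 (rotate(2, 180)): joint angles (θ0=90°, θ1=270°, θ2=270°)
no 1-step plan works, so 2 is optimal.

rotate(0, 90), rotate(2, 180)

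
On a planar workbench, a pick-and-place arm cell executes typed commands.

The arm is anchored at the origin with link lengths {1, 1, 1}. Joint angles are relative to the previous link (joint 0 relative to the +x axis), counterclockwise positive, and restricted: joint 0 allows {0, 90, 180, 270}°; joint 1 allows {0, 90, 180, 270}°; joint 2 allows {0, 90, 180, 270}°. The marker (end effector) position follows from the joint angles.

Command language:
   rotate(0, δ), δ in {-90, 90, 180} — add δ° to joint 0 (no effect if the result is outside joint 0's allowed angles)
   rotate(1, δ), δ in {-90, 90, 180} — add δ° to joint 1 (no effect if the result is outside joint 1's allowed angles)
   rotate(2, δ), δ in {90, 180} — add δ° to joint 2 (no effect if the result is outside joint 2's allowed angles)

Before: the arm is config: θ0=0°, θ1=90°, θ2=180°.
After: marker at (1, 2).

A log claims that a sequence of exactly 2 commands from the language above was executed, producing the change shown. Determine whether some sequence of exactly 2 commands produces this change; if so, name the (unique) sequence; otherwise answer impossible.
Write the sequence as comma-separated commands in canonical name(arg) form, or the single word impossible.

start: config: θ0=0°, θ1=90°, θ2=180°
t=1 rotate(2, 90) ⇒ config: θ0=0°, θ1=90°, θ2=270°
t=2 rotate(2, 90) ⇒ config: θ0=0°, θ1=90°, θ2=0°
no rival 2-sequence matches.

rotate(2, 90), rotate(2, 90)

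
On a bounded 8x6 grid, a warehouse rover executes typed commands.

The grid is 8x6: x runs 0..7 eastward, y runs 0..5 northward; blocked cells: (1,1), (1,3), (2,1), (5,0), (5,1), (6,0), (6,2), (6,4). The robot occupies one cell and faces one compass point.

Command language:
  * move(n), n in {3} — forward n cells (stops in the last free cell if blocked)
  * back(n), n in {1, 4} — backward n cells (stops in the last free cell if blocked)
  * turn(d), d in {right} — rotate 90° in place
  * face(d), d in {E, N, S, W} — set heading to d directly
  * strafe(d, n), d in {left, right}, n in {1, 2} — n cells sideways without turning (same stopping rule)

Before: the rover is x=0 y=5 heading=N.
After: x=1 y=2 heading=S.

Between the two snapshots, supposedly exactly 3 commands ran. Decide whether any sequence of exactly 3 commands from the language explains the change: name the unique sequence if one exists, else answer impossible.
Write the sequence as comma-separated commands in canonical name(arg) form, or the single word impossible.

face(S), move(3), strafe(left, 1)

key: running strafe(left, 1) before face(S) would end elsewhere — order is forced
from: x=0 y=5 heading=N
1. face(S) → x=0 y=5 heading=S
2. move(3) → x=0 y=2 heading=S
3. strafe(left, 1) → x=1 y=2 heading=S
all 1728 alternatives checked — unique.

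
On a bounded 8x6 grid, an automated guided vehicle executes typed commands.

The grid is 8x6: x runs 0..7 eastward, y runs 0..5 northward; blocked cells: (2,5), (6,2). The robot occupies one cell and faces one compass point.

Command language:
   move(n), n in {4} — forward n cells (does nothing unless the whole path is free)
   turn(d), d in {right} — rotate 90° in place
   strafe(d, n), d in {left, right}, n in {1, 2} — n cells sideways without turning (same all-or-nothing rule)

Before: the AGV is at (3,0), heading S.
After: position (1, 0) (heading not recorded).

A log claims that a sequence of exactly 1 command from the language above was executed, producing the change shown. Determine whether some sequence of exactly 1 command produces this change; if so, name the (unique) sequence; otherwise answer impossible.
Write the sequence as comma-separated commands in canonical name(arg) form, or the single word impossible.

from: at (3,0), heading S
t=1 strafe(right, 2) ⇒ at (1,0), heading S
uniquely the one of 6 1-step routes that fits.

strafe(right, 2)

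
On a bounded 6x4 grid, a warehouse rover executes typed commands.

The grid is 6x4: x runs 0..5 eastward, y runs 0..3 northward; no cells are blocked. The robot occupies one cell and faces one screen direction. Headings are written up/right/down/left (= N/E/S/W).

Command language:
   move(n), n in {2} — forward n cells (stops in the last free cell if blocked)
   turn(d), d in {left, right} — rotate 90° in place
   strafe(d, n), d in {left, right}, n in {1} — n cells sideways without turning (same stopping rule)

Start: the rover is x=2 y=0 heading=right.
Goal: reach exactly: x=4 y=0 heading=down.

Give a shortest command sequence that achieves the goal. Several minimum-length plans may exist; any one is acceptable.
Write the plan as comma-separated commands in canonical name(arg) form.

move(2), turn(right)

start: x=2 y=0 heading=right
[1] after move(2): x=4 y=0 heading=right
[2] after turn(right): x=4 y=0 heading=down
minimal: 2 command(s), checked below 2.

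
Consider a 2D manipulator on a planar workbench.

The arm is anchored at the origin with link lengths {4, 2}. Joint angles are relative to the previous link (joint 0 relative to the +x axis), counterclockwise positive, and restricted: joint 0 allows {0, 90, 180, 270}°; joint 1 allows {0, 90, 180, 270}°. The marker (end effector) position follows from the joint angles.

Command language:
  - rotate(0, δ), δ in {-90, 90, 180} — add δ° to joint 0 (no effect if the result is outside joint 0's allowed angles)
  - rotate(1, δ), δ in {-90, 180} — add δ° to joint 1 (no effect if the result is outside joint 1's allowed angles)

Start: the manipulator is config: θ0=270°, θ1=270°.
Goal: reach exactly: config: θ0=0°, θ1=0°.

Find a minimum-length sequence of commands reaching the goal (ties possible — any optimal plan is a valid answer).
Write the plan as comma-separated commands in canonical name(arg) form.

begin: config: θ0=270°, θ1=270°
t=1 rotate(1, -90) ⇒ config: θ0=270°, θ1=180°
t=2 rotate(0, 90) ⇒ config: θ0=0°, θ1=180°
t=3 rotate(1, 180) ⇒ config: θ0=0°, θ1=0°
nothing shorter than 3 reaches the goal.

rotate(1, -90), rotate(0, 90), rotate(1, 180)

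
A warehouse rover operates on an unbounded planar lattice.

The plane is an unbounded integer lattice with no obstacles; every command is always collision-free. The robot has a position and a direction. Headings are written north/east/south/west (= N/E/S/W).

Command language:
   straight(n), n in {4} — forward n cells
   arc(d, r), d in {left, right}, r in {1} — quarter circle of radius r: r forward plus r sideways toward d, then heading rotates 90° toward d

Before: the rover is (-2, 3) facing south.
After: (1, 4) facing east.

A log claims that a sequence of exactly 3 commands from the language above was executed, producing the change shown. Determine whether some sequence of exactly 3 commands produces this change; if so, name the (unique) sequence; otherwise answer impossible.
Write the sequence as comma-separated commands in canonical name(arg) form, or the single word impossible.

key: position moved to (1,4) AND the heading swung to E — translation plus rotation needed
initial: (-2, 3) facing south
1. arc(left, 1) → (-1, 2) facing east
2. arc(left, 1) → (0, 3) facing north
3. arc(right, 1) → (1, 4) facing east
all 27 alternatives checked — unique.

arc(left, 1), arc(left, 1), arc(right, 1)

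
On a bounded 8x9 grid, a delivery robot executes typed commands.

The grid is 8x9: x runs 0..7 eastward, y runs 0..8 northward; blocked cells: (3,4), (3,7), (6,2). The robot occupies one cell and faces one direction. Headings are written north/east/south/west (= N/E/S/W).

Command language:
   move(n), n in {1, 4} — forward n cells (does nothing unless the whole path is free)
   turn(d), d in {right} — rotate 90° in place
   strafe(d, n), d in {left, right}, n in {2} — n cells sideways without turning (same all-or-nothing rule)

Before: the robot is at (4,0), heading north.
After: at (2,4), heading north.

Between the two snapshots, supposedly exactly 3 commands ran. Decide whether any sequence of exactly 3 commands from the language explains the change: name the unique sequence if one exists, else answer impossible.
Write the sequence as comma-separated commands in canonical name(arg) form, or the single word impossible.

strafe(left, 2), move(4), strafe(right, 2)

key: strafe(right, 2) would hit the blocked cell at (3,4), so it does nothing
start: at (4,0), heading north
step 1 (strafe(left, 2)): at (2,0), heading north
step 2 (move(4)): at (2,4), heading north
step 3 (strafe(right, 2)): at (2,4), heading north
all 125 alternatives checked — unique.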